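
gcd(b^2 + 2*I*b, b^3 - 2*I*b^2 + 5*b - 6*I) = b + 2*I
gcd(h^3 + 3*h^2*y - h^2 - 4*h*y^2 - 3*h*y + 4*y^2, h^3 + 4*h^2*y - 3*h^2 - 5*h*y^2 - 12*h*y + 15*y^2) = -h + y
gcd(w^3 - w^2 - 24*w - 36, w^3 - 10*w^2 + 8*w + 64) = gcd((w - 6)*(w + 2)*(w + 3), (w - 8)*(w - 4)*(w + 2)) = w + 2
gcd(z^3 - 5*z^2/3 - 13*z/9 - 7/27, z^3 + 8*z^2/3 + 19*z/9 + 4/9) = z + 1/3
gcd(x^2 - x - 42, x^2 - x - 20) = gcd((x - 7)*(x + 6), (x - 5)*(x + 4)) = 1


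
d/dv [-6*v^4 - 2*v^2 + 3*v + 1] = -24*v^3 - 4*v + 3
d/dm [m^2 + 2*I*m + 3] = 2*m + 2*I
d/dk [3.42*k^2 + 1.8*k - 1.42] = 6.84*k + 1.8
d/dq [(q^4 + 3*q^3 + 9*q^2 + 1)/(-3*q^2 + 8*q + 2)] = (-6*q^5 + 15*q^4 + 56*q^3 + 90*q^2 + 42*q - 8)/(9*q^4 - 48*q^3 + 52*q^2 + 32*q + 4)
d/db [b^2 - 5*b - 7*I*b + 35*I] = 2*b - 5 - 7*I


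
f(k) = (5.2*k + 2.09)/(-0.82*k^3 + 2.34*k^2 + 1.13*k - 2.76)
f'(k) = (5.2*k + 2.09)*(2.46*k^2 - 4.68*k - 1.13)/(-0.82*k^3 + 2.34*k^2 + 1.13*k - 2.76)^2 + 5.2/(-0.82*k^3 + 2.34*k^2 + 1.13*k - 2.76)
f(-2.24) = -0.61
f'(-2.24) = -0.51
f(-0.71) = 0.77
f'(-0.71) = -3.75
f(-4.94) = -0.16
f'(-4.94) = -0.05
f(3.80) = -2.26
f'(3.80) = 3.34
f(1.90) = 5.42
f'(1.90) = -0.44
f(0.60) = -3.68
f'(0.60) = -11.59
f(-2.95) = -0.38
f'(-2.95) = -0.21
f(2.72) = 14.44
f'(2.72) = 60.35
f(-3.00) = -0.36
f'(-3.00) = -0.20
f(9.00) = -0.12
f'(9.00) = 0.03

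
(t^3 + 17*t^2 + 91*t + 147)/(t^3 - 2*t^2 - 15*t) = (t^2 + 14*t + 49)/(t*(t - 5))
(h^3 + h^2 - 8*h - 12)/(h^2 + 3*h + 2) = (h^2 - h - 6)/(h + 1)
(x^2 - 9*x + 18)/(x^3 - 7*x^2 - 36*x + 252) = (x - 3)/(x^2 - x - 42)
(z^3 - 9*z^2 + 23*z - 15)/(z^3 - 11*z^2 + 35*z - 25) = (z - 3)/(z - 5)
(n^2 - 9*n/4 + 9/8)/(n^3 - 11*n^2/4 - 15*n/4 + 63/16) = 2*(2*n - 3)/(4*n^2 - 8*n - 21)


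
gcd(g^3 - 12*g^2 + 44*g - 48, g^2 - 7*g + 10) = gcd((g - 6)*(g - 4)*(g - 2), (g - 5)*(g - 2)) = g - 2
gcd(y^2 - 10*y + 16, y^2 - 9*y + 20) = 1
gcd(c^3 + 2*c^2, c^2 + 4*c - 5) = 1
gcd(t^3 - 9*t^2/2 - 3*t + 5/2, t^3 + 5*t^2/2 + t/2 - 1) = t^2 + t/2 - 1/2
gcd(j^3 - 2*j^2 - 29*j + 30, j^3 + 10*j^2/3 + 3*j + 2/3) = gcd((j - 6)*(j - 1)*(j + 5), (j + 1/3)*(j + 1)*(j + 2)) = 1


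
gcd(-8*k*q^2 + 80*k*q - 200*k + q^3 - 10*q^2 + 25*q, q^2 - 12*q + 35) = q - 5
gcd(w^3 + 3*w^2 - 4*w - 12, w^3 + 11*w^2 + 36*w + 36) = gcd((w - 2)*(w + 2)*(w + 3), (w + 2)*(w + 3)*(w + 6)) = w^2 + 5*w + 6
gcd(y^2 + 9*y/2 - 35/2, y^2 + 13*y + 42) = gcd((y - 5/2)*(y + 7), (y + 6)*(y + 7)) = y + 7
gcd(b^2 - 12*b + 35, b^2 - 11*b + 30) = b - 5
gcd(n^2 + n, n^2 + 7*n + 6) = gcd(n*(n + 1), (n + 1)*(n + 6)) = n + 1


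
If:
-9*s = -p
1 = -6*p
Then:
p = -1/6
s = -1/54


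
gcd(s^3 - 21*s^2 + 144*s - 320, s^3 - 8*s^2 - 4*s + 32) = s - 8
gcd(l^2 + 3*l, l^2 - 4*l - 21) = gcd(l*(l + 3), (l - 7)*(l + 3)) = l + 3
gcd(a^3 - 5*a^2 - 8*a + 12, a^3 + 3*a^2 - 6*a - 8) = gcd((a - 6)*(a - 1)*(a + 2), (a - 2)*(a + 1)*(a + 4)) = 1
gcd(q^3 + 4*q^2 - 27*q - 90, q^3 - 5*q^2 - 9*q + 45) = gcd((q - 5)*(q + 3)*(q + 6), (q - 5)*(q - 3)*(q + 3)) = q^2 - 2*q - 15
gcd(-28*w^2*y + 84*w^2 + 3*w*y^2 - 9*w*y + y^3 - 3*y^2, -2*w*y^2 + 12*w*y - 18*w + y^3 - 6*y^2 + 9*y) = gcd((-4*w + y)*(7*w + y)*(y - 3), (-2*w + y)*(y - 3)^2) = y - 3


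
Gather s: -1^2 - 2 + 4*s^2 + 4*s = 4*s^2 + 4*s - 3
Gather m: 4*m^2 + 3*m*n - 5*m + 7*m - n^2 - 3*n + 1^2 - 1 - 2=4*m^2 + m*(3*n + 2) - n^2 - 3*n - 2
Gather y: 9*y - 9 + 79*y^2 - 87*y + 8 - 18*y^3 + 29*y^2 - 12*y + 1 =-18*y^3 + 108*y^2 - 90*y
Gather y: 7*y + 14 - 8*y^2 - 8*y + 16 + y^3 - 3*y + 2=y^3 - 8*y^2 - 4*y + 32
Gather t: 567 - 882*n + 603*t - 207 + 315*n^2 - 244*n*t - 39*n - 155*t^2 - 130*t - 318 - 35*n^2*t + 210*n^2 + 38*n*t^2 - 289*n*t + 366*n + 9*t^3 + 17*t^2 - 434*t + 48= 525*n^2 - 555*n + 9*t^3 + t^2*(38*n - 138) + t*(-35*n^2 - 533*n + 39) + 90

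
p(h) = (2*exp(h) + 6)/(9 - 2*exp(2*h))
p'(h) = 2*exp(h)/(9 - 2*exp(2*h)) + 4*(2*exp(h) + 6)*exp(2*h)/(9 - 2*exp(2*h))^2 = 2*(4*(exp(h) + 3)*exp(h) - 2*exp(2*h) + 9)*exp(h)/(2*exp(2*h) - 9)^2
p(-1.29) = 0.74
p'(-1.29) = 0.09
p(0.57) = 3.47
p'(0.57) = 17.10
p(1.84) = -0.26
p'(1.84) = 0.42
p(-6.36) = 0.67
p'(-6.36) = 0.00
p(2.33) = -0.13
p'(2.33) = 0.17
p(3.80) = -0.02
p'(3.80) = 0.03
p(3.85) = -0.02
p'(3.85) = 0.02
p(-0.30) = 0.95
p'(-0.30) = 0.45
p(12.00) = 0.00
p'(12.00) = 0.00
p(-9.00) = 0.67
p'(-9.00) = 0.00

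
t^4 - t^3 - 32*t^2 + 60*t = t*(t - 5)*(t - 2)*(t + 6)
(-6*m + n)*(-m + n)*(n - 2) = 6*m^2*n - 12*m^2 - 7*m*n^2 + 14*m*n + n^3 - 2*n^2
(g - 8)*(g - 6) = g^2 - 14*g + 48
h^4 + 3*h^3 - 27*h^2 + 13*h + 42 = (h - 3)*(h - 2)*(h + 1)*(h + 7)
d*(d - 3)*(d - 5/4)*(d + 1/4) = d^4 - 4*d^3 + 43*d^2/16 + 15*d/16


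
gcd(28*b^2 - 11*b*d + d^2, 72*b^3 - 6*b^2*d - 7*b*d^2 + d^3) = 4*b - d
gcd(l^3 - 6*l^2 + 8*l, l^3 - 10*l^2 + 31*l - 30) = l - 2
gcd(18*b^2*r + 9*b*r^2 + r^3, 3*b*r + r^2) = 3*b*r + r^2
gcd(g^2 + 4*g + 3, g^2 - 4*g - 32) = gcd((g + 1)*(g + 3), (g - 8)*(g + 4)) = 1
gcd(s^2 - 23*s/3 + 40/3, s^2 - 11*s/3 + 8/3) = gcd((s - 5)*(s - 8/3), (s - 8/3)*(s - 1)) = s - 8/3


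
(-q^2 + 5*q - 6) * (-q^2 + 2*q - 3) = q^4 - 7*q^3 + 19*q^2 - 27*q + 18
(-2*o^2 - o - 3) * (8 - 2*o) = 4*o^3 - 14*o^2 - 2*o - 24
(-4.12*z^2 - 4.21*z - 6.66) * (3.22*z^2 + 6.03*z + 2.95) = -13.2664*z^4 - 38.3998*z^3 - 58.9855*z^2 - 52.5793*z - 19.647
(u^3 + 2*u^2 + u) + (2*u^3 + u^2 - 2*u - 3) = 3*u^3 + 3*u^2 - u - 3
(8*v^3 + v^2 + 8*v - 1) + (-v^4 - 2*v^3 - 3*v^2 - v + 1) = -v^4 + 6*v^3 - 2*v^2 + 7*v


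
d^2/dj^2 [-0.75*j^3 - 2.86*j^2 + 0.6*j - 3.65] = -4.5*j - 5.72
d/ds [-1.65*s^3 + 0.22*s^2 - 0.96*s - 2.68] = -4.95*s^2 + 0.44*s - 0.96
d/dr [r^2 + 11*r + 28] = 2*r + 11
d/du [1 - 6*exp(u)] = -6*exp(u)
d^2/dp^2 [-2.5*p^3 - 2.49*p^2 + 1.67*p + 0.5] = -15.0*p - 4.98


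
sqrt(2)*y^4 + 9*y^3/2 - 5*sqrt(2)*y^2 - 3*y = y*(y - sqrt(2))*(y + 3*sqrt(2))*(sqrt(2)*y + 1/2)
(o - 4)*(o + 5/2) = o^2 - 3*o/2 - 10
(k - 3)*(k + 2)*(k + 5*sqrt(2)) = k^3 - k^2 + 5*sqrt(2)*k^2 - 5*sqrt(2)*k - 6*k - 30*sqrt(2)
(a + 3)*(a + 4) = a^2 + 7*a + 12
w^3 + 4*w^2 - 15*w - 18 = (w - 3)*(w + 1)*(w + 6)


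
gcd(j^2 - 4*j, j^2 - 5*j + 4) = j - 4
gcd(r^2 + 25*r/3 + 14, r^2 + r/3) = 1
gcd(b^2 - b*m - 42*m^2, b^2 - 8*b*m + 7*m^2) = b - 7*m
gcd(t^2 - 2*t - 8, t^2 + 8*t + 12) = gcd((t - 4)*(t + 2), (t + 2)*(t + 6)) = t + 2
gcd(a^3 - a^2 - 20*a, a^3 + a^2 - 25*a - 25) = a - 5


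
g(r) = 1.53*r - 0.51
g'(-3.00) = 1.53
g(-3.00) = -5.10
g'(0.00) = 1.53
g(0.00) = -0.51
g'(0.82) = 1.53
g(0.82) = 0.74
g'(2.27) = 1.53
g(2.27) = 2.96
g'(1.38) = 1.53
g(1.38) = 1.60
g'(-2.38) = 1.53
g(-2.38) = -4.15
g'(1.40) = 1.53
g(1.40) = 1.63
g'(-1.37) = 1.53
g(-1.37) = -2.61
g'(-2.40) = 1.53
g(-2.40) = -4.18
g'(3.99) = 1.53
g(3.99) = 5.59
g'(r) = 1.53000000000000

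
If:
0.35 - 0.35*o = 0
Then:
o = 1.00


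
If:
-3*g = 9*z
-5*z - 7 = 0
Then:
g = 21/5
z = -7/5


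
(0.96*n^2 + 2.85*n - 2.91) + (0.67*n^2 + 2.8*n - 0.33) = 1.63*n^2 + 5.65*n - 3.24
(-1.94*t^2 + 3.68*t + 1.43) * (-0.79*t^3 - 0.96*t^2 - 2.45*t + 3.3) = 1.5326*t^5 - 1.0448*t^4 + 0.0905000000000005*t^3 - 16.7908*t^2 + 8.6405*t + 4.719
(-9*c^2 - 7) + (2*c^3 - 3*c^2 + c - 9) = 2*c^3 - 12*c^2 + c - 16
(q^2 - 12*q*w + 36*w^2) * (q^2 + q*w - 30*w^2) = q^4 - 11*q^3*w - 6*q^2*w^2 + 396*q*w^3 - 1080*w^4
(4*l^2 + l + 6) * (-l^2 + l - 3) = -4*l^4 + 3*l^3 - 17*l^2 + 3*l - 18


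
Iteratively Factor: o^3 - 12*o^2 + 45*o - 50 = (o - 2)*(o^2 - 10*o + 25) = (o - 5)*(o - 2)*(o - 5)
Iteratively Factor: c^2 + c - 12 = (c + 4)*(c - 3)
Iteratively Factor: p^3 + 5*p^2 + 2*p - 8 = (p + 2)*(p^2 + 3*p - 4) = (p - 1)*(p + 2)*(p + 4)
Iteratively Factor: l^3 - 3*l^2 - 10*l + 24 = (l - 2)*(l^2 - l - 12) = (l - 2)*(l + 3)*(l - 4)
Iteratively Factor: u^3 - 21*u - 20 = (u + 1)*(u^2 - u - 20) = (u + 1)*(u + 4)*(u - 5)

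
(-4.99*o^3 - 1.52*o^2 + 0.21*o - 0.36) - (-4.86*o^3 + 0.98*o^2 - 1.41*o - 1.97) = -0.13*o^3 - 2.5*o^2 + 1.62*o + 1.61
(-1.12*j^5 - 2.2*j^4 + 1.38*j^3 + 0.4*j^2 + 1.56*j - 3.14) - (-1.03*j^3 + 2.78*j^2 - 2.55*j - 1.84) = -1.12*j^5 - 2.2*j^4 + 2.41*j^3 - 2.38*j^2 + 4.11*j - 1.3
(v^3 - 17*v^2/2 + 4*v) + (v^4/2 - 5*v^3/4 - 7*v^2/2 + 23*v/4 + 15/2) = v^4/2 - v^3/4 - 12*v^2 + 39*v/4 + 15/2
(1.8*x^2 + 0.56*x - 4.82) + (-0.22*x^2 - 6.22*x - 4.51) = 1.58*x^2 - 5.66*x - 9.33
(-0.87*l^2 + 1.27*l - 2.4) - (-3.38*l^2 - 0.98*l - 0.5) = 2.51*l^2 + 2.25*l - 1.9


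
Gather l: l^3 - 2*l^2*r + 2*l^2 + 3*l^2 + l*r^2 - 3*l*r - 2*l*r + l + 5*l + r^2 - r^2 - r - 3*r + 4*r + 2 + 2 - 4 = l^3 + l^2*(5 - 2*r) + l*(r^2 - 5*r + 6)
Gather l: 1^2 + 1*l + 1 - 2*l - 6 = -l - 4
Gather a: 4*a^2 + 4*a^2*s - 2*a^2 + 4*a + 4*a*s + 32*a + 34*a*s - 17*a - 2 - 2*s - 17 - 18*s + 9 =a^2*(4*s + 2) + a*(38*s + 19) - 20*s - 10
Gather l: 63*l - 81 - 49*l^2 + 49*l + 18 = -49*l^2 + 112*l - 63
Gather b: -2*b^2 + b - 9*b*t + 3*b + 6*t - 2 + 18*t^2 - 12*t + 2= -2*b^2 + b*(4 - 9*t) + 18*t^2 - 6*t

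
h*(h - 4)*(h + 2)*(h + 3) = h^4 + h^3 - 14*h^2 - 24*h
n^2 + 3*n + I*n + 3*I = (n + 3)*(n + I)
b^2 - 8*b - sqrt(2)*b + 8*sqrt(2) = (b - 8)*(b - sqrt(2))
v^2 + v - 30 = (v - 5)*(v + 6)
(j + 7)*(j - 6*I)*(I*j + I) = I*j^3 + 6*j^2 + 8*I*j^2 + 48*j + 7*I*j + 42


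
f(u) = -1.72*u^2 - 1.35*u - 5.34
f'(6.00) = -21.99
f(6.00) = -75.36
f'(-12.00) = 39.93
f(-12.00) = -236.82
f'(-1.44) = 3.60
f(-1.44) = -6.96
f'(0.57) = -3.31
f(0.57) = -6.67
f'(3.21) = -12.39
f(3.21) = -27.40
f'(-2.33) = 6.67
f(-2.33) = -11.53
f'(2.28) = -9.19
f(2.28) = -17.36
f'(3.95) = -14.94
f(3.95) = -37.51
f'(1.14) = -5.27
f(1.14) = -9.11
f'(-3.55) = 10.86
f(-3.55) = -22.22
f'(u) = -3.44*u - 1.35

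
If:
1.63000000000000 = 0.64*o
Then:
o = 2.55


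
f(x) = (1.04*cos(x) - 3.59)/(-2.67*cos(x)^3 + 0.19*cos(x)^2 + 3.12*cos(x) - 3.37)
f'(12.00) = -0.93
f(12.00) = 1.23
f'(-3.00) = -0.29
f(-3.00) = 1.25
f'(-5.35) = 0.12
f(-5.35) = 1.48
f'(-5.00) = -0.88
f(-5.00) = 1.30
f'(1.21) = -0.81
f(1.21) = 1.36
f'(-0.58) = -0.93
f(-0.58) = 1.24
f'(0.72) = 0.83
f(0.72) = 1.37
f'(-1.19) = 0.77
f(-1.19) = 1.38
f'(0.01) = 0.02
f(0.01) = 0.93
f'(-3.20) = 0.12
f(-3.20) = 1.27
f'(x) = (1.04*cos(x) - 3.59)*(-8.01*sin(x)*cos(x)^2 + 0.38*sin(x)*cos(x) + 3.12*sin(x))/(-2.67*cos(x)^3 + 0.19*cos(x)^2 + 3.12*cos(x) - 3.37)^2 - 1.04*sin(x)/(-2.67*cos(x)^3 + 0.19*cos(x)^2 + 3.12*cos(x) - 3.37)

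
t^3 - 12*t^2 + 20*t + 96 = (t - 8)*(t - 6)*(t + 2)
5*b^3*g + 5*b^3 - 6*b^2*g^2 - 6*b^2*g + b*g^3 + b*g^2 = (-5*b + g)*(-b + g)*(b*g + b)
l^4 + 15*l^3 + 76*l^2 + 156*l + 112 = (l + 2)^2*(l + 4)*(l + 7)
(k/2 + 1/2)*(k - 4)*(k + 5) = k^3/2 + k^2 - 19*k/2 - 10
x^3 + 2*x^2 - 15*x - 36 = (x - 4)*(x + 3)^2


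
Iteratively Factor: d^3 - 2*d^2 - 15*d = (d)*(d^2 - 2*d - 15) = d*(d + 3)*(d - 5)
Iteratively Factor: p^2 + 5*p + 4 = (p + 1)*(p + 4)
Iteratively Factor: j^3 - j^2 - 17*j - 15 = (j + 1)*(j^2 - 2*j - 15) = (j + 1)*(j + 3)*(j - 5)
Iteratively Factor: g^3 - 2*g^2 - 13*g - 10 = (g + 2)*(g^2 - 4*g - 5) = (g - 5)*(g + 2)*(g + 1)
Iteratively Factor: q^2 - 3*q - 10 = (q + 2)*(q - 5)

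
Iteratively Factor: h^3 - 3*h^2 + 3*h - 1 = (h - 1)*(h^2 - 2*h + 1) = (h - 1)^2*(h - 1)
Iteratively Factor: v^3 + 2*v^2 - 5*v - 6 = (v + 3)*(v^2 - v - 2) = (v + 1)*(v + 3)*(v - 2)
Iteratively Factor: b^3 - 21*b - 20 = (b + 4)*(b^2 - 4*b - 5) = (b - 5)*(b + 4)*(b + 1)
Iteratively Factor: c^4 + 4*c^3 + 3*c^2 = (c + 3)*(c^3 + c^2) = c*(c + 3)*(c^2 + c) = c*(c + 1)*(c + 3)*(c)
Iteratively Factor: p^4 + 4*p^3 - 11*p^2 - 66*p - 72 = (p - 4)*(p^3 + 8*p^2 + 21*p + 18) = (p - 4)*(p + 3)*(p^2 + 5*p + 6) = (p - 4)*(p + 2)*(p + 3)*(p + 3)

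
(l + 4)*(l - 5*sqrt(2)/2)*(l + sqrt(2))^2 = l^4 - sqrt(2)*l^3/2 + 4*l^3 - 8*l^2 - 2*sqrt(2)*l^2 - 32*l - 5*sqrt(2)*l - 20*sqrt(2)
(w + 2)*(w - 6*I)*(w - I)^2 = w^4 + 2*w^3 - 8*I*w^3 - 13*w^2 - 16*I*w^2 - 26*w + 6*I*w + 12*I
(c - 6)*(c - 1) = c^2 - 7*c + 6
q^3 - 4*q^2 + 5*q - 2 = (q - 2)*(q - 1)^2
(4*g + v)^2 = 16*g^2 + 8*g*v + v^2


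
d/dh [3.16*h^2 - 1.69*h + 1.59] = 6.32*h - 1.69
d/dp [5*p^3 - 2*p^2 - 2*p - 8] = 15*p^2 - 4*p - 2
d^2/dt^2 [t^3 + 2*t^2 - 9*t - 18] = 6*t + 4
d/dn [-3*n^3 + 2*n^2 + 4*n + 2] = -9*n^2 + 4*n + 4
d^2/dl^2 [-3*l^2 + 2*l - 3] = -6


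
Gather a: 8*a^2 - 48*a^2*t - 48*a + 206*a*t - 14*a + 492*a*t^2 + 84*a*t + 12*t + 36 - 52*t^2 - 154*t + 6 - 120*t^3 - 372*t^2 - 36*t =a^2*(8 - 48*t) + a*(492*t^2 + 290*t - 62) - 120*t^3 - 424*t^2 - 178*t + 42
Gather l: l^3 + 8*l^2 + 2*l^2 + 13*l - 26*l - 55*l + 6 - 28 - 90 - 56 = l^3 + 10*l^2 - 68*l - 168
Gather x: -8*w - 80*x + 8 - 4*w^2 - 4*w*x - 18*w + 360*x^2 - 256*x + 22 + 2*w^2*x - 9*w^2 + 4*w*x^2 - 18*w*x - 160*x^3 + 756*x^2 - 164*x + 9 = -13*w^2 - 26*w - 160*x^3 + x^2*(4*w + 1116) + x*(2*w^2 - 22*w - 500) + 39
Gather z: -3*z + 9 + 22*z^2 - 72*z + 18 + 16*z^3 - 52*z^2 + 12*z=16*z^3 - 30*z^2 - 63*z + 27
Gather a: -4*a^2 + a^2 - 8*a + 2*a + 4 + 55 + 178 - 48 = -3*a^2 - 6*a + 189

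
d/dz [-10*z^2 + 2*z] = 2 - 20*z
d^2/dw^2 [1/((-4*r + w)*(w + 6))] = 2*(-(4*r - w)^2 + (4*r - w)*(w + 6) - (w + 6)^2)/((4*r - w)^3*(w + 6)^3)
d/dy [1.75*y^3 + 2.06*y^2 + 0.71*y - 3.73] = 5.25*y^2 + 4.12*y + 0.71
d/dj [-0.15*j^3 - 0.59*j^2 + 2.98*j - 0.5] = -0.45*j^2 - 1.18*j + 2.98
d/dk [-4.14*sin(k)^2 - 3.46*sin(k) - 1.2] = -(8.28*sin(k) + 3.46)*cos(k)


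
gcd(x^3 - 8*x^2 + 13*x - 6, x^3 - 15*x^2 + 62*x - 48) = x^2 - 7*x + 6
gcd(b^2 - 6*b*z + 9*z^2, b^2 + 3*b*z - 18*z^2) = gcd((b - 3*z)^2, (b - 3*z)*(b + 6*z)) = -b + 3*z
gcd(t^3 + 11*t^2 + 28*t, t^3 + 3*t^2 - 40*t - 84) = t + 7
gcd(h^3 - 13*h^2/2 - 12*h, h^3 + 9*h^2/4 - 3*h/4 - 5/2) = 1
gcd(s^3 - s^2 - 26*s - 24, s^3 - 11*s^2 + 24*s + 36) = s^2 - 5*s - 6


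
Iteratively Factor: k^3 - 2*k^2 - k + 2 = (k - 2)*(k^2 - 1) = (k - 2)*(k + 1)*(k - 1)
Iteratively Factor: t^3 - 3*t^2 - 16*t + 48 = (t - 3)*(t^2 - 16) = (t - 4)*(t - 3)*(t + 4)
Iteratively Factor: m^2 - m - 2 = (m - 2)*(m + 1)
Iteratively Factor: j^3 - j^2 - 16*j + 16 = (j + 4)*(j^2 - 5*j + 4) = (j - 4)*(j + 4)*(j - 1)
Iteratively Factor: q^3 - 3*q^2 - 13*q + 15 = (q - 1)*(q^2 - 2*q - 15) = (q - 1)*(q + 3)*(q - 5)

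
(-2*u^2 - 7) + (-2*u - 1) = -2*u^2 - 2*u - 8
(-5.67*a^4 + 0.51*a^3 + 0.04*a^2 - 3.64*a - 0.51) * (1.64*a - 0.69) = -9.2988*a^5 + 4.7487*a^4 - 0.2863*a^3 - 5.9972*a^2 + 1.6752*a + 0.3519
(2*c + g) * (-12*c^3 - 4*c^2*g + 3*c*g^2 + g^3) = -24*c^4 - 20*c^3*g + 2*c^2*g^2 + 5*c*g^3 + g^4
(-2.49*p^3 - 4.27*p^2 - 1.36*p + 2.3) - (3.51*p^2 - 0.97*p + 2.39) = -2.49*p^3 - 7.78*p^2 - 0.39*p - 0.0900000000000003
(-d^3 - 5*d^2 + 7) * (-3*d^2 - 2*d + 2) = 3*d^5 + 17*d^4 + 8*d^3 - 31*d^2 - 14*d + 14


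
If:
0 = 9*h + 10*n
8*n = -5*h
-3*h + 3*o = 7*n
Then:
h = 0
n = 0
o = 0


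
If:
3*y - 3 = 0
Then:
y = 1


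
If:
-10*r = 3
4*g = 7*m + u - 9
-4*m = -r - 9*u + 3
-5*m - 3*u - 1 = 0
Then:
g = -791/285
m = -63/190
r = -3/10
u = 25/114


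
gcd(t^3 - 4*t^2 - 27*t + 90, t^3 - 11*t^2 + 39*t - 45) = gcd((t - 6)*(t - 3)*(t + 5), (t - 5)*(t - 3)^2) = t - 3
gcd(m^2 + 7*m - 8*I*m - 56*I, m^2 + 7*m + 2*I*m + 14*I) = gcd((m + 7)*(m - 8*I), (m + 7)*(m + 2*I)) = m + 7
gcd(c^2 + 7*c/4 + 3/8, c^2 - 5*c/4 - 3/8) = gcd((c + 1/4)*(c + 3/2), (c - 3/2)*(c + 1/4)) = c + 1/4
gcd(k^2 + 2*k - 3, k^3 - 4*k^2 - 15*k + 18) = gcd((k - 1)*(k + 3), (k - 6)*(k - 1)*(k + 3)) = k^2 + 2*k - 3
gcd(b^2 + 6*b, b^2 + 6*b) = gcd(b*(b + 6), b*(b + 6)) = b^2 + 6*b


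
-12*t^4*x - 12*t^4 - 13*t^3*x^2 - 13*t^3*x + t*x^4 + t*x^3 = (-4*t + x)*(t + x)*(3*t + x)*(t*x + t)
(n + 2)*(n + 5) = n^2 + 7*n + 10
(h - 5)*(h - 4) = h^2 - 9*h + 20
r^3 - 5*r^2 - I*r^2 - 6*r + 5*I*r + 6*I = (r - 6)*(r + 1)*(r - I)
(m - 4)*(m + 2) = m^2 - 2*m - 8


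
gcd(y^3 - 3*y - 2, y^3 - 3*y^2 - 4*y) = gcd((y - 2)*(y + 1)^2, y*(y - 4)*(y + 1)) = y + 1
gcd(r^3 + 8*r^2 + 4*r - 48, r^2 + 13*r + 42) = r + 6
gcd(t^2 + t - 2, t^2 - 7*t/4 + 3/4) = t - 1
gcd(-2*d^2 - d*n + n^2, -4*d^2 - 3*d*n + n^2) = d + n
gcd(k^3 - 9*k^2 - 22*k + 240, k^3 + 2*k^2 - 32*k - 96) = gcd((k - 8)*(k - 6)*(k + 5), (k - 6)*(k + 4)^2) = k - 6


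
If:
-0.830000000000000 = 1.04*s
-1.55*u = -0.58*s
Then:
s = -0.80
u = -0.30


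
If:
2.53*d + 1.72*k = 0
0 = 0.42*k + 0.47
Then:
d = 0.76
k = -1.12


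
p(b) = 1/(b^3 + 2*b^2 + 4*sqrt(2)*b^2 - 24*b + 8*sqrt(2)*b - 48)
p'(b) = (-3*b^2 - 8*sqrt(2)*b - 4*b - 8*sqrt(2) + 24)/(b^3 + 2*b^2 + 4*sqrt(2)*b^2 - 24*b + 8*sqrt(2)*b - 48)^2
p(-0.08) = -0.02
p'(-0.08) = 0.01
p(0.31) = -0.02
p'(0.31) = 0.00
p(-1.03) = -0.04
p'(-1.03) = 0.03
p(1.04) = -0.02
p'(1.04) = 0.00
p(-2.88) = 0.04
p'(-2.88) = 0.04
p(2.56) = -0.07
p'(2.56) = -0.25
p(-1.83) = -0.19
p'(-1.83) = 1.10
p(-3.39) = 0.02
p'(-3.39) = 0.02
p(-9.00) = -0.02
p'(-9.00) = -0.05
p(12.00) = 0.00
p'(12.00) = 0.00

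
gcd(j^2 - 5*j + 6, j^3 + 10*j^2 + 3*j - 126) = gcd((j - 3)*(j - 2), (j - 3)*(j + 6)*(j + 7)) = j - 3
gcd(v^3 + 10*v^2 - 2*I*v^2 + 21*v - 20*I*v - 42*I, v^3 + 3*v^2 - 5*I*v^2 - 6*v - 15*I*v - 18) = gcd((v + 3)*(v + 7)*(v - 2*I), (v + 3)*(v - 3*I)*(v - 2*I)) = v^2 + v*(3 - 2*I) - 6*I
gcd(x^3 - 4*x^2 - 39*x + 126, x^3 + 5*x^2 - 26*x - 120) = x + 6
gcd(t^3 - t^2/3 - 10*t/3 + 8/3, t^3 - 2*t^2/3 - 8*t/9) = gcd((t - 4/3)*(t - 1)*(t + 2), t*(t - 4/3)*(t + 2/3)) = t - 4/3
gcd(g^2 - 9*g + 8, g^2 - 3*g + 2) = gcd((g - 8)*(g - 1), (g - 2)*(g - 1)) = g - 1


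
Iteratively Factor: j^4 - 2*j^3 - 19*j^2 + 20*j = (j)*(j^3 - 2*j^2 - 19*j + 20) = j*(j - 1)*(j^2 - j - 20) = j*(j - 5)*(j - 1)*(j + 4)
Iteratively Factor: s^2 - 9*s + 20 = (s - 5)*(s - 4)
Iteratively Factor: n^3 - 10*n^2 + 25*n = (n)*(n^2 - 10*n + 25) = n*(n - 5)*(n - 5)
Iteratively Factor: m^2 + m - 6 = (m - 2)*(m + 3)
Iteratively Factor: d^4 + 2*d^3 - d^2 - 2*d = (d + 1)*(d^3 + d^2 - 2*d) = d*(d + 1)*(d^2 + d - 2) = d*(d + 1)*(d + 2)*(d - 1)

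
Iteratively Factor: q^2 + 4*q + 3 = (q + 1)*(q + 3)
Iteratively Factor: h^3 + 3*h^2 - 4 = (h - 1)*(h^2 + 4*h + 4) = (h - 1)*(h + 2)*(h + 2)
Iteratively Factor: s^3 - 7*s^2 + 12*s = (s - 3)*(s^2 - 4*s) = (s - 4)*(s - 3)*(s)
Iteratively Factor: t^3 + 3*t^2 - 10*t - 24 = (t - 3)*(t^2 + 6*t + 8) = (t - 3)*(t + 2)*(t + 4)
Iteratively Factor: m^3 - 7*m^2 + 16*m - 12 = (m - 2)*(m^2 - 5*m + 6) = (m - 2)^2*(m - 3)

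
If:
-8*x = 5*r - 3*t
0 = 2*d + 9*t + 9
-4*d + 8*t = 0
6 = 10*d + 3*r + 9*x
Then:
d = -18/13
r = -769/91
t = -9/13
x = 457/91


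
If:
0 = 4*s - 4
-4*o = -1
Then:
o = 1/4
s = 1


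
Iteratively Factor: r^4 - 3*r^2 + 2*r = (r - 1)*(r^3 + r^2 - 2*r) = (r - 1)^2*(r^2 + 2*r) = (r - 1)^2*(r + 2)*(r)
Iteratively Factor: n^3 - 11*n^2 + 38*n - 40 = (n - 5)*(n^2 - 6*n + 8) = (n - 5)*(n - 2)*(n - 4)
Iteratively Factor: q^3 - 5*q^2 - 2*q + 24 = (q - 3)*(q^2 - 2*q - 8) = (q - 4)*(q - 3)*(q + 2)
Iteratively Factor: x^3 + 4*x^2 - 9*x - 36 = (x + 4)*(x^2 - 9) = (x + 3)*(x + 4)*(x - 3)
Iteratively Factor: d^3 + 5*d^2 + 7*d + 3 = (d + 3)*(d^2 + 2*d + 1) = (d + 1)*(d + 3)*(d + 1)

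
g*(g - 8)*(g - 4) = g^3 - 12*g^2 + 32*g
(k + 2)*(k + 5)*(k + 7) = k^3 + 14*k^2 + 59*k + 70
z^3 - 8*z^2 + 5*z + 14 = (z - 7)*(z - 2)*(z + 1)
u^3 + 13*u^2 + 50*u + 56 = (u + 2)*(u + 4)*(u + 7)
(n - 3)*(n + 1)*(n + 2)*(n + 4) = n^4 + 4*n^3 - 7*n^2 - 34*n - 24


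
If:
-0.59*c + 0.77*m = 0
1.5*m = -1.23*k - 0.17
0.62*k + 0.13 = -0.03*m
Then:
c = 0.08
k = -0.21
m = 0.06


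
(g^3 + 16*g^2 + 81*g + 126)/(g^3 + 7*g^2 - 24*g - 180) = (g^2 + 10*g + 21)/(g^2 + g - 30)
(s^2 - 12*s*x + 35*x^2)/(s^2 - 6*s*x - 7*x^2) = (s - 5*x)/(s + x)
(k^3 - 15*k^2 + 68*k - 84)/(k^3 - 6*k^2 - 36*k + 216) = (k^2 - 9*k + 14)/(k^2 - 36)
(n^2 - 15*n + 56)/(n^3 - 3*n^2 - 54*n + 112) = (n - 7)/(n^2 + 5*n - 14)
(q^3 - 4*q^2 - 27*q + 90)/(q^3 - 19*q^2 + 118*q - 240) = (q^2 + 2*q - 15)/(q^2 - 13*q + 40)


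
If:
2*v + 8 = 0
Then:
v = -4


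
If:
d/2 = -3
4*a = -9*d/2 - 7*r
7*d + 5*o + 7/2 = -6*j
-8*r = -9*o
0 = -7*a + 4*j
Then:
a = 2691/1003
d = -6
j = 18837/4012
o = 2072/1003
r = 2331/1003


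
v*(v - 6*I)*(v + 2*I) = v^3 - 4*I*v^2 + 12*v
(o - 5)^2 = o^2 - 10*o + 25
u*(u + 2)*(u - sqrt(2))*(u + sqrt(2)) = u^4 + 2*u^3 - 2*u^2 - 4*u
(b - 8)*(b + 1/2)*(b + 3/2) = b^3 - 6*b^2 - 61*b/4 - 6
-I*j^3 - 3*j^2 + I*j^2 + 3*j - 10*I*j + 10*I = (j - 5*I)*(j + 2*I)*(-I*j + I)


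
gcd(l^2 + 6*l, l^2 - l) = l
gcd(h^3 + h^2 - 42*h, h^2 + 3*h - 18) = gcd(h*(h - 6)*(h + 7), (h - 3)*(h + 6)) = 1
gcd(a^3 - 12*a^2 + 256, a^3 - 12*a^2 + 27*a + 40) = a - 8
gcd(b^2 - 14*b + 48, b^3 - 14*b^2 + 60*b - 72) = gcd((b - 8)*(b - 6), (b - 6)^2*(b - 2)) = b - 6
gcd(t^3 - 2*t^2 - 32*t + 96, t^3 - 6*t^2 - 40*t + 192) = t^2 + 2*t - 24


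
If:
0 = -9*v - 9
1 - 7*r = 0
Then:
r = 1/7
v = -1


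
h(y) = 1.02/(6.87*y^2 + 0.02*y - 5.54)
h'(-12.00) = 0.00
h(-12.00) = 0.00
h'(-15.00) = 0.00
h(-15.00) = 0.00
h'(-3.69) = 0.01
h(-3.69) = 0.01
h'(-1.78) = 0.10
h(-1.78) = 0.06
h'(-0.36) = 0.23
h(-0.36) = -0.22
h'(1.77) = -0.10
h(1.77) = 0.06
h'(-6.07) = 0.00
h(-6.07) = 0.00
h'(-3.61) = 0.01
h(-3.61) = 0.01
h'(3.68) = -0.01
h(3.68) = 0.01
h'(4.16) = -0.00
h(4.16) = 0.01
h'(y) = 1.02*(-13.74*y - 0.02)/(6.87*y^2 + 0.02*y - 5.54)^2 = (-14.0148*y - 0.0204)/(6.87*y^2 + 0.02*y - 5.54)^2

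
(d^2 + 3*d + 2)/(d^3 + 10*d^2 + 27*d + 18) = (d + 2)/(d^2 + 9*d + 18)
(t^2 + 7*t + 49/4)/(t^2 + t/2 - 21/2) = (t + 7/2)/(t - 3)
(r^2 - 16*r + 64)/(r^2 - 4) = (r^2 - 16*r + 64)/(r^2 - 4)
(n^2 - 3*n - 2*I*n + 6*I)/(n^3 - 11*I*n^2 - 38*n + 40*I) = (n - 3)/(n^2 - 9*I*n - 20)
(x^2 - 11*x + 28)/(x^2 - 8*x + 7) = (x - 4)/(x - 1)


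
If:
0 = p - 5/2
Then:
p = 5/2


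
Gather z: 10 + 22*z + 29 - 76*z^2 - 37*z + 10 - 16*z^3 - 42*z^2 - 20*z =-16*z^3 - 118*z^2 - 35*z + 49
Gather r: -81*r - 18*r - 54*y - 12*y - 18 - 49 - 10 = -99*r - 66*y - 77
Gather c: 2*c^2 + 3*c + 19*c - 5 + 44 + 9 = 2*c^2 + 22*c + 48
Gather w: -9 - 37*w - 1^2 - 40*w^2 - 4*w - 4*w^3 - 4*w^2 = -4*w^3 - 44*w^2 - 41*w - 10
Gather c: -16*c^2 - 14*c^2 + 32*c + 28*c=-30*c^2 + 60*c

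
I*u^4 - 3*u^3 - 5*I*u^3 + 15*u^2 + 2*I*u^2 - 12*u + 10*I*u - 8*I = (u - 4)*(u + I)*(u + 2*I)*(I*u - I)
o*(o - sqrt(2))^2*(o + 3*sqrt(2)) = o^4 + sqrt(2)*o^3 - 10*o^2 + 6*sqrt(2)*o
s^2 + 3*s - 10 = (s - 2)*(s + 5)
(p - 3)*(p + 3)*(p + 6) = p^3 + 6*p^2 - 9*p - 54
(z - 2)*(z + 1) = z^2 - z - 2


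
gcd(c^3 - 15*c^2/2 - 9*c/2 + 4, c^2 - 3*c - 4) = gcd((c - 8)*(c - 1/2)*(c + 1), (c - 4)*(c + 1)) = c + 1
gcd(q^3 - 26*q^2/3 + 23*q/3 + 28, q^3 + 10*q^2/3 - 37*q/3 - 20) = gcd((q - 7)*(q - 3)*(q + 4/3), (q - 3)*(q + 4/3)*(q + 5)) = q^2 - 5*q/3 - 4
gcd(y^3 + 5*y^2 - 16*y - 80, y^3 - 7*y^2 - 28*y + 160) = y^2 + y - 20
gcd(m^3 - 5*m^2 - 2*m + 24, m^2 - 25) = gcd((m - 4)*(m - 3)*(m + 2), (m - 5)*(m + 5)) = 1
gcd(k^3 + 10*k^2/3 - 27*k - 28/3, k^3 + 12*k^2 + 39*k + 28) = k + 7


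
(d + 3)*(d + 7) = d^2 + 10*d + 21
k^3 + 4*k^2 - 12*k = k*(k - 2)*(k + 6)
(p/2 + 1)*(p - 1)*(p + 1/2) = p^3/2 + 3*p^2/4 - 3*p/4 - 1/2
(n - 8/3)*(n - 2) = n^2 - 14*n/3 + 16/3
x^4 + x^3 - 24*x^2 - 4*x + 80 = (x - 4)*(x - 2)*(x + 2)*(x + 5)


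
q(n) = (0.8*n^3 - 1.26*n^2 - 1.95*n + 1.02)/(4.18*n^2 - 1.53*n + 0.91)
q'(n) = (1.53 - 8.36*n)*(0.8*n^3 - 1.26*n^2 - 1.95*n + 1.02)/(4.18*n^2 - 1.53*n + 0.91)^2 + (2.4*n^2 - 2.52*n - 1.95)/(4.18*n^2 - 1.53*n + 0.91) = (3.344*n^4 - 2.448*n^3 + 12.2628*n^2 - 10.8204*n - 0.2139)/(17.4724*n^4 - 12.7908*n^3 + 9.9485*n^2 - 2.7846*n + 0.8281)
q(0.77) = -0.39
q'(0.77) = -0.25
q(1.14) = -0.36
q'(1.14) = 0.26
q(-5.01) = -1.07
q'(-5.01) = 0.22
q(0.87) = -0.40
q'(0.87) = -0.01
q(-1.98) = -0.31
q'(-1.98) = 0.34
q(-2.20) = -0.38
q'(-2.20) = 0.31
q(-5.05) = -1.08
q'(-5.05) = 0.22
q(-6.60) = -1.40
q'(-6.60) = 0.21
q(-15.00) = -3.06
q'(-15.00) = 0.19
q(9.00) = 1.43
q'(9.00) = 0.20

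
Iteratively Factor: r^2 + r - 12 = (r - 3)*(r + 4)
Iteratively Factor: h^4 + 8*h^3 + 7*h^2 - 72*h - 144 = (h - 3)*(h^3 + 11*h^2 + 40*h + 48) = (h - 3)*(h + 4)*(h^2 + 7*h + 12) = (h - 3)*(h + 4)^2*(h + 3)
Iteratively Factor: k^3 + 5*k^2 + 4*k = (k)*(k^2 + 5*k + 4) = k*(k + 4)*(k + 1)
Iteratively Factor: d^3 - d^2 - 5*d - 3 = (d + 1)*(d^2 - 2*d - 3) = (d + 1)^2*(d - 3)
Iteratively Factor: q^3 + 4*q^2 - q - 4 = (q + 1)*(q^2 + 3*q - 4) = (q + 1)*(q + 4)*(q - 1)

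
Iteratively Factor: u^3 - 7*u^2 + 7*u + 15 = (u - 5)*(u^2 - 2*u - 3) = (u - 5)*(u - 3)*(u + 1)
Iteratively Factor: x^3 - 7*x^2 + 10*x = (x)*(x^2 - 7*x + 10) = x*(x - 5)*(x - 2)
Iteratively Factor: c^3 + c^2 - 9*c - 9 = (c + 1)*(c^2 - 9) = (c + 1)*(c + 3)*(c - 3)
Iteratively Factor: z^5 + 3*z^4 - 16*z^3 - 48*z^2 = (z - 4)*(z^4 + 7*z^3 + 12*z^2) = z*(z - 4)*(z^3 + 7*z^2 + 12*z) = z*(z - 4)*(z + 4)*(z^2 + 3*z) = z*(z - 4)*(z + 3)*(z + 4)*(z)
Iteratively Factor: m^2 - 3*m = (m)*(m - 3)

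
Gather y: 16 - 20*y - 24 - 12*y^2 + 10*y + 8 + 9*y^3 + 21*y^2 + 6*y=9*y^3 + 9*y^2 - 4*y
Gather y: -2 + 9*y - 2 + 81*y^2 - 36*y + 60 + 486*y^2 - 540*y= 567*y^2 - 567*y + 56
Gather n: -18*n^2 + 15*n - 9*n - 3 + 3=-18*n^2 + 6*n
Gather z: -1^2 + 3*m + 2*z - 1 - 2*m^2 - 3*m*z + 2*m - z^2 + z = -2*m^2 + 5*m - z^2 + z*(3 - 3*m) - 2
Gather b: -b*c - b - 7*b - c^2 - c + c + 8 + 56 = b*(-c - 8) - c^2 + 64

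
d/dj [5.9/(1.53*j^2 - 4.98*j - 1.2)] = (29.382 - 18.054*j)/(-1.53*j^2 + 4.98*j + 1.2)^2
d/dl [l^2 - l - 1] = 2*l - 1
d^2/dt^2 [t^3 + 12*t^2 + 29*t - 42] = 6*t + 24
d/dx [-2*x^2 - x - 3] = -4*x - 1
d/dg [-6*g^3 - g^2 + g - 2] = -18*g^2 - 2*g + 1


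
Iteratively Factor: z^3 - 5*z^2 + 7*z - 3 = (z - 3)*(z^2 - 2*z + 1) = (z - 3)*(z - 1)*(z - 1)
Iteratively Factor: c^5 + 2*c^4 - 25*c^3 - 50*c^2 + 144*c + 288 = (c - 4)*(c^4 + 6*c^3 - c^2 - 54*c - 72) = (c - 4)*(c + 3)*(c^3 + 3*c^2 - 10*c - 24) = (c - 4)*(c + 2)*(c + 3)*(c^2 + c - 12) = (c - 4)*(c - 3)*(c + 2)*(c + 3)*(c + 4)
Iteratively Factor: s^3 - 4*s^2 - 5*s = (s)*(s^2 - 4*s - 5) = s*(s - 5)*(s + 1)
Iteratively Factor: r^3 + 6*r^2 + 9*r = (r + 3)*(r^2 + 3*r) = (r + 3)^2*(r)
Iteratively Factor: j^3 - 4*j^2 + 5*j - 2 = (j - 2)*(j^2 - 2*j + 1) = (j - 2)*(j - 1)*(j - 1)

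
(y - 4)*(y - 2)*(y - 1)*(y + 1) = y^4 - 6*y^3 + 7*y^2 + 6*y - 8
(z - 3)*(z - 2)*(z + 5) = z^3 - 19*z + 30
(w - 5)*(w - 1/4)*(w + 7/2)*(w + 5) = w^4 + 13*w^3/4 - 207*w^2/8 - 325*w/4 + 175/8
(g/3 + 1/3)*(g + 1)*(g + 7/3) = g^3/3 + 13*g^2/9 + 17*g/9 + 7/9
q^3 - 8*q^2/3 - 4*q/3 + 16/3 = (q - 2)^2*(q + 4/3)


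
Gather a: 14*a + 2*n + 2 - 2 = 14*a + 2*n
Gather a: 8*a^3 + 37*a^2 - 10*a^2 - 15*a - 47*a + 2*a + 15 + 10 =8*a^3 + 27*a^2 - 60*a + 25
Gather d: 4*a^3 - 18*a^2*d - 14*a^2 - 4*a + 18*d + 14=4*a^3 - 14*a^2 - 4*a + d*(18 - 18*a^2) + 14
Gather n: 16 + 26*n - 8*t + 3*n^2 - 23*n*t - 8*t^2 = 3*n^2 + n*(26 - 23*t) - 8*t^2 - 8*t + 16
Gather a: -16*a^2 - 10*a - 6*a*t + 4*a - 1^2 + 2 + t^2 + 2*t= -16*a^2 + a*(-6*t - 6) + t^2 + 2*t + 1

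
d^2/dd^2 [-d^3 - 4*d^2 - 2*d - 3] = -6*d - 8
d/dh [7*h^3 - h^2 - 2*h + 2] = 21*h^2 - 2*h - 2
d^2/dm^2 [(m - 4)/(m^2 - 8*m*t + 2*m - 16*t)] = 2*(4*(m - 4)*(m - 4*t + 1)^2 + (-3*m + 8*t + 2)*(m^2 - 8*m*t + 2*m - 16*t))/(m^2 - 8*m*t + 2*m - 16*t)^3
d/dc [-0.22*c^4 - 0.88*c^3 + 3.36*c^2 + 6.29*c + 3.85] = -0.88*c^3 - 2.64*c^2 + 6.72*c + 6.29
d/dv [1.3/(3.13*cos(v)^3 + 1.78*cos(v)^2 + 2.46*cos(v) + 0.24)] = (12.207*cos(v)^2 + 4.628*cos(v) + 3.198)*sin(v)/(3.13*cos(v)^3 + 1.78*cos(v)^2 + 2.46*cos(v) + 0.24)^2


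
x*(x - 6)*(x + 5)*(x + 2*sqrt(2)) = x^4 - x^3 + 2*sqrt(2)*x^3 - 30*x^2 - 2*sqrt(2)*x^2 - 60*sqrt(2)*x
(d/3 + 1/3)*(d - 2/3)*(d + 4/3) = d^3/3 + 5*d^2/9 - 2*d/27 - 8/27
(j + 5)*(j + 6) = j^2 + 11*j + 30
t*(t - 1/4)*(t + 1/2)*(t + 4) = t^4 + 17*t^3/4 + 7*t^2/8 - t/2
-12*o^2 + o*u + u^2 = (-3*o + u)*(4*o + u)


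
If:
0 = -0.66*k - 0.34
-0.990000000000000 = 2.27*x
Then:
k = -0.52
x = -0.44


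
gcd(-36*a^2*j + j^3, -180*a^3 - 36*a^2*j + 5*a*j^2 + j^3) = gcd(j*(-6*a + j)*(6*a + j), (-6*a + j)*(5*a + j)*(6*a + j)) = 36*a^2 - j^2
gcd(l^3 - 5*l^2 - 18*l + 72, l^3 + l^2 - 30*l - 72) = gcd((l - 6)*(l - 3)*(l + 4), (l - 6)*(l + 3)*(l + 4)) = l^2 - 2*l - 24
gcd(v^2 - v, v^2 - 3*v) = v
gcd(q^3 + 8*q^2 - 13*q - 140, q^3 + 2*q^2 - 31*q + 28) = q^2 + 3*q - 28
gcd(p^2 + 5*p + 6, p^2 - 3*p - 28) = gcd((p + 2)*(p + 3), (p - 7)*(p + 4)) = 1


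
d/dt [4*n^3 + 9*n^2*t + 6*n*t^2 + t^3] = 9*n^2 + 12*n*t + 3*t^2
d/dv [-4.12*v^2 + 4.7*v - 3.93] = 4.7 - 8.24*v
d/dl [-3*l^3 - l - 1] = -9*l^2 - 1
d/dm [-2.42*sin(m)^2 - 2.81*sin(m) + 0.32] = -(4.84*sin(m) + 2.81)*cos(m)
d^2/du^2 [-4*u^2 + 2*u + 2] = -8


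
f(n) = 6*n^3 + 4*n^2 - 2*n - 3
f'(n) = 18*n^2 + 8*n - 2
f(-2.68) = -84.40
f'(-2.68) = 105.84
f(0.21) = -3.19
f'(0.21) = 0.47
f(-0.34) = -2.09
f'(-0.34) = -2.64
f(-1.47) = -10.48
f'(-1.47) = 25.14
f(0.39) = -2.82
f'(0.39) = 3.86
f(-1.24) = -5.81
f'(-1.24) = 15.76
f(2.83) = 159.37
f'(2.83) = 164.80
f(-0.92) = -2.45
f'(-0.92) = 5.88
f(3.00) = 189.00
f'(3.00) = 184.00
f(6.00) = 1425.00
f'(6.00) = 694.00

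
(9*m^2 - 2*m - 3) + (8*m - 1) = 9*m^2 + 6*m - 4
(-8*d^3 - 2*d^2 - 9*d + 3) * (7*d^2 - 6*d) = -56*d^5 + 34*d^4 - 51*d^3 + 75*d^2 - 18*d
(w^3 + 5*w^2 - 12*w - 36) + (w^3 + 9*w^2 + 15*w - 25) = 2*w^3 + 14*w^2 + 3*w - 61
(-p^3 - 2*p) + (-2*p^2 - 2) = -p^3 - 2*p^2 - 2*p - 2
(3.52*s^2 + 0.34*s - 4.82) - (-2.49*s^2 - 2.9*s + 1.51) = 6.01*s^2 + 3.24*s - 6.33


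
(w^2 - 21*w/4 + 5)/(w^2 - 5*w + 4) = (w - 5/4)/(w - 1)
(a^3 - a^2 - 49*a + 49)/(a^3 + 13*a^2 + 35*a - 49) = (a - 7)/(a + 7)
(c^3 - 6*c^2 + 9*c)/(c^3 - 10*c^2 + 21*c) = (c - 3)/(c - 7)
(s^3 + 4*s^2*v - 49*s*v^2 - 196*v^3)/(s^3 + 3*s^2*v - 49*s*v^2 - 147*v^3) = (s + 4*v)/(s + 3*v)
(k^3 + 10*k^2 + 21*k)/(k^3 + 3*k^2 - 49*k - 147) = k/(k - 7)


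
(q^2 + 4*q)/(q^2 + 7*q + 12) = q/(q + 3)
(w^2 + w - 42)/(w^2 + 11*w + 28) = (w - 6)/(w + 4)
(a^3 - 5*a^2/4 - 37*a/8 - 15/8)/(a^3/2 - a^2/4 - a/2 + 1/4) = (8*a^3 - 10*a^2 - 37*a - 15)/(2*(2*a^3 - a^2 - 2*a + 1))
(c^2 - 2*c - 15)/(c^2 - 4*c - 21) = (c - 5)/(c - 7)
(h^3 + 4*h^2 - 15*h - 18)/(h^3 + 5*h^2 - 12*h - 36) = (h + 1)/(h + 2)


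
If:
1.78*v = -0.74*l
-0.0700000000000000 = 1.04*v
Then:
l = 0.16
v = -0.07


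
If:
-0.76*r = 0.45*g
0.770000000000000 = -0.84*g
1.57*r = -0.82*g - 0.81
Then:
No Solution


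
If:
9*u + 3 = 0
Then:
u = -1/3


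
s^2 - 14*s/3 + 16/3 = (s - 8/3)*(s - 2)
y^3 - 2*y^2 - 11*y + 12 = (y - 4)*(y - 1)*(y + 3)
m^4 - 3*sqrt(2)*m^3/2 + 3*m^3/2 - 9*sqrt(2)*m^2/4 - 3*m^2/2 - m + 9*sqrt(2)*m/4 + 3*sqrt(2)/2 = (m - 1)*(m + 1/2)*(m + 2)*(m - 3*sqrt(2)/2)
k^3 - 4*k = k*(k - 2)*(k + 2)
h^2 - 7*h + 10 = (h - 5)*(h - 2)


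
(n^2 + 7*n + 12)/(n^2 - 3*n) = (n^2 + 7*n + 12)/(n*(n - 3))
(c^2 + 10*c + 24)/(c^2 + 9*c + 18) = (c + 4)/(c + 3)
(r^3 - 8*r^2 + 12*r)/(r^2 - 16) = r*(r^2 - 8*r + 12)/(r^2 - 16)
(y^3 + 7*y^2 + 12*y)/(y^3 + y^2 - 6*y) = (y + 4)/(y - 2)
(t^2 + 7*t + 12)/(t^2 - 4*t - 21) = (t + 4)/(t - 7)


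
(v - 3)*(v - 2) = v^2 - 5*v + 6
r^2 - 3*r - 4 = (r - 4)*(r + 1)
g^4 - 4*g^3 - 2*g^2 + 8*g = g*(g - 4)*(g - sqrt(2))*(g + sqrt(2))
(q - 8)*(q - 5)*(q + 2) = q^3 - 11*q^2 + 14*q + 80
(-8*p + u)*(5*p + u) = -40*p^2 - 3*p*u + u^2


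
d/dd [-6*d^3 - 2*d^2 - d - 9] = -18*d^2 - 4*d - 1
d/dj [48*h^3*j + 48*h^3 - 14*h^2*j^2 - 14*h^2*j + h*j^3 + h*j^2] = h*(48*h^2 - 28*h*j - 14*h + 3*j^2 + 2*j)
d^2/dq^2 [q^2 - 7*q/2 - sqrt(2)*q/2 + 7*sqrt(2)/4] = 2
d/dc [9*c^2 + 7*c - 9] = 18*c + 7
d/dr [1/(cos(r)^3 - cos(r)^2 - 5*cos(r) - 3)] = (3*cos(r) - 5)*sin(r)/((cos(r) - 3)^2*(cos(r) + 1)^3)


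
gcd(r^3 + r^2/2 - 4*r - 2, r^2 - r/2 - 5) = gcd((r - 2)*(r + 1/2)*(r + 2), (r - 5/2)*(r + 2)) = r + 2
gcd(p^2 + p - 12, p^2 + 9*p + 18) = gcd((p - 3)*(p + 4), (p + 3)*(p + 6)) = 1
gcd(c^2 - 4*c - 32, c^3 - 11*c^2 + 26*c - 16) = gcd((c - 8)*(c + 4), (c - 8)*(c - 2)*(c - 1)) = c - 8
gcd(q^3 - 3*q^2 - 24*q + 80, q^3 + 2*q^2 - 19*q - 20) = q^2 + q - 20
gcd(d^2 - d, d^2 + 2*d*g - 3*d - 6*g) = 1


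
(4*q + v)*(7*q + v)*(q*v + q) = 28*q^3*v + 28*q^3 + 11*q^2*v^2 + 11*q^2*v + q*v^3 + q*v^2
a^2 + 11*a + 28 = (a + 4)*(a + 7)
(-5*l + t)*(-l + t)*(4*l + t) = 20*l^3 - 19*l^2*t - 2*l*t^2 + t^3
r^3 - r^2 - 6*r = r*(r - 3)*(r + 2)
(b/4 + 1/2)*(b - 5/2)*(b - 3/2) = b^3/4 - b^2/2 - 17*b/16 + 15/8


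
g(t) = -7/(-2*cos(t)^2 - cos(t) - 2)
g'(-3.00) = 0.33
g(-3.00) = 2.36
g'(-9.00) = 1.01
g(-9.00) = 2.55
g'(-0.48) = -0.74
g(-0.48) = 1.57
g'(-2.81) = 0.78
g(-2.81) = 2.46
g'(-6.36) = -0.11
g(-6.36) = 1.40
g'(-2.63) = 1.22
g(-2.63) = 2.64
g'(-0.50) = -0.78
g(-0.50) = 1.58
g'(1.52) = 1.99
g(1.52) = 3.40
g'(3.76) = 1.45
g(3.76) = 2.79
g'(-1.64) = -1.34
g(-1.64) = 3.61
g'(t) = -7*(-4*sin(t)*cos(t) - sin(t))/(-2*cos(t)^2 - cos(t) - 2)^2 = 7*(4*cos(t) + 1)*sin(t)/(cos(t) + cos(2*t) + 3)^2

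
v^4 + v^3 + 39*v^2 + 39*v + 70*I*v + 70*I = (v + 1)*(v - 7*I)*(v + 2*I)*(v + 5*I)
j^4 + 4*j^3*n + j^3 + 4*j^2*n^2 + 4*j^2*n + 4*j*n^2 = j*(j + 1)*(j + 2*n)^2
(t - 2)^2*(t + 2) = t^3 - 2*t^2 - 4*t + 8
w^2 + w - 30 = (w - 5)*(w + 6)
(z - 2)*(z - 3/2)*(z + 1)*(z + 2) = z^4 - z^3/2 - 11*z^2/2 + 2*z + 6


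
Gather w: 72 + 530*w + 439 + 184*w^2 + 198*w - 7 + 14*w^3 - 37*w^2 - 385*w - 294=14*w^3 + 147*w^2 + 343*w + 210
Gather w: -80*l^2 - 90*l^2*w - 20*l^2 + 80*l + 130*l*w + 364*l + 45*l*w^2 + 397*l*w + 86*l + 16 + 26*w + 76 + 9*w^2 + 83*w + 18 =-100*l^2 + 530*l + w^2*(45*l + 9) + w*(-90*l^2 + 527*l + 109) + 110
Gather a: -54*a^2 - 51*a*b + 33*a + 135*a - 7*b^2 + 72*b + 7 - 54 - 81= -54*a^2 + a*(168 - 51*b) - 7*b^2 + 72*b - 128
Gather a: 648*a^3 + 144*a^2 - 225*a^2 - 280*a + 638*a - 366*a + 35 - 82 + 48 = 648*a^3 - 81*a^2 - 8*a + 1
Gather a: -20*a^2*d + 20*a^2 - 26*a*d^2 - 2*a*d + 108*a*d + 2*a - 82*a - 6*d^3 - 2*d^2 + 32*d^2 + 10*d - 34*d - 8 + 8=a^2*(20 - 20*d) + a*(-26*d^2 + 106*d - 80) - 6*d^3 + 30*d^2 - 24*d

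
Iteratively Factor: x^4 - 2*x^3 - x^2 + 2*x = (x - 2)*(x^3 - x) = (x - 2)*(x - 1)*(x^2 + x) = x*(x - 2)*(x - 1)*(x + 1)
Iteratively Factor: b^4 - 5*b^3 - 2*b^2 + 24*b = (b - 3)*(b^3 - 2*b^2 - 8*b) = (b - 3)*(b + 2)*(b^2 - 4*b) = (b - 4)*(b - 3)*(b + 2)*(b)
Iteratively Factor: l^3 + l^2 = (l + 1)*(l^2) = l*(l + 1)*(l)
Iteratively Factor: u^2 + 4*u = (u + 4)*(u)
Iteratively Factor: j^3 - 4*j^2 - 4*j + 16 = (j - 4)*(j^2 - 4) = (j - 4)*(j + 2)*(j - 2)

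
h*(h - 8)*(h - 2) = h^3 - 10*h^2 + 16*h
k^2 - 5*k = k*(k - 5)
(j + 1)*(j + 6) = j^2 + 7*j + 6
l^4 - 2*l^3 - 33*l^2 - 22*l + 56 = (l - 7)*(l - 1)*(l + 2)*(l + 4)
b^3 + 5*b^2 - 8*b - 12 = (b - 2)*(b + 1)*(b + 6)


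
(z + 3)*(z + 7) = z^2 + 10*z + 21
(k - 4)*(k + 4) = k^2 - 16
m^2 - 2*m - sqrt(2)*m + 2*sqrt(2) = (m - 2)*(m - sqrt(2))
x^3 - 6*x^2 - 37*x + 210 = (x - 7)*(x - 5)*(x + 6)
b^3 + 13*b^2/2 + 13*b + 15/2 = (b + 1)*(b + 5/2)*(b + 3)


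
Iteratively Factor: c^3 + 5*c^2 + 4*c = (c + 1)*(c^2 + 4*c) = (c + 1)*(c + 4)*(c)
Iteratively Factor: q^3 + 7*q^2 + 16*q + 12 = (q + 2)*(q^2 + 5*q + 6) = (q + 2)*(q + 3)*(q + 2)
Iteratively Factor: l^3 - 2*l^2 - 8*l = (l - 4)*(l^2 + 2*l) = l*(l - 4)*(l + 2)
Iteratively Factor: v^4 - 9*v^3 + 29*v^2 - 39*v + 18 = (v - 3)*(v^3 - 6*v^2 + 11*v - 6) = (v - 3)^2*(v^2 - 3*v + 2) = (v - 3)^2*(v - 2)*(v - 1)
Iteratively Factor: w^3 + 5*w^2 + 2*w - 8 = (w + 4)*(w^2 + w - 2) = (w - 1)*(w + 4)*(w + 2)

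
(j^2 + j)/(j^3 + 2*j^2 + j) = 1/(j + 1)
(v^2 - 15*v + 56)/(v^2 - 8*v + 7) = (v - 8)/(v - 1)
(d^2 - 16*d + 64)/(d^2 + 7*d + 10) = (d^2 - 16*d + 64)/(d^2 + 7*d + 10)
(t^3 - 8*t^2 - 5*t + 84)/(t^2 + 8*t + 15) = (t^2 - 11*t + 28)/(t + 5)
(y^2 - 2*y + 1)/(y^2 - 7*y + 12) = (y^2 - 2*y + 1)/(y^2 - 7*y + 12)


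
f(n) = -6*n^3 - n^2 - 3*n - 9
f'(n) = -18*n^2 - 2*n - 3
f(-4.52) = 538.20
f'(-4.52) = -361.71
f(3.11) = -208.48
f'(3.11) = -183.32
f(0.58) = -12.25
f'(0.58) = -10.22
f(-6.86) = 1901.49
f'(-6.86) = -836.35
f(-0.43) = -7.42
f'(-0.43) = -5.47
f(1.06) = -20.45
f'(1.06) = -25.34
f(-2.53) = 89.35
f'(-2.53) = -113.16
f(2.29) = -93.17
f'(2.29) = -101.97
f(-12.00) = 10251.00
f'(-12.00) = -2571.00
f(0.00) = -9.00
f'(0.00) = -3.00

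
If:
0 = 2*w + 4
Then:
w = -2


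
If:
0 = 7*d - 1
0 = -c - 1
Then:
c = -1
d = 1/7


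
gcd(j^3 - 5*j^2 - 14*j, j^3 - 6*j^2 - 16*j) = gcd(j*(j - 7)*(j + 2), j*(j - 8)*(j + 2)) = j^2 + 2*j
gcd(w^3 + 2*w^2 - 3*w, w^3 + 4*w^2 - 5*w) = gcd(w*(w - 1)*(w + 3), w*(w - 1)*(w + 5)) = w^2 - w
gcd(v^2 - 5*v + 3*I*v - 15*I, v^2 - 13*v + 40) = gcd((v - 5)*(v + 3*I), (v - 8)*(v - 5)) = v - 5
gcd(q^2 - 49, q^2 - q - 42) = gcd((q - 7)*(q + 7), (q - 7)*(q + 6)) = q - 7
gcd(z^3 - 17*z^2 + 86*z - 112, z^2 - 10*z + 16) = z^2 - 10*z + 16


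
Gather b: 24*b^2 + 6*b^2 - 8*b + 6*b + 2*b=30*b^2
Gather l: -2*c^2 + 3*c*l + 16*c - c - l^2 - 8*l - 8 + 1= -2*c^2 + 15*c - l^2 + l*(3*c - 8) - 7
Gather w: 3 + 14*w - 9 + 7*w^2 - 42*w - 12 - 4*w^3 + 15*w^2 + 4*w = -4*w^3 + 22*w^2 - 24*w - 18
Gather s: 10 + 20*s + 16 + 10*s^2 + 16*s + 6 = 10*s^2 + 36*s + 32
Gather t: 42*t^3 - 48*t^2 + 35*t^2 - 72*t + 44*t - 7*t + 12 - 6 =42*t^3 - 13*t^2 - 35*t + 6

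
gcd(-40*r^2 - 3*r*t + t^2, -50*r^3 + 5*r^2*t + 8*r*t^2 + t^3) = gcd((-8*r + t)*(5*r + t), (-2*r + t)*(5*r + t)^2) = 5*r + t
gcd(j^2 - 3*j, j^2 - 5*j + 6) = j - 3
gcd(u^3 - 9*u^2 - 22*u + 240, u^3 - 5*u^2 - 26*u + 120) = u^2 - u - 30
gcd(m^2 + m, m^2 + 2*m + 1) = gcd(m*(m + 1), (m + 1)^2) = m + 1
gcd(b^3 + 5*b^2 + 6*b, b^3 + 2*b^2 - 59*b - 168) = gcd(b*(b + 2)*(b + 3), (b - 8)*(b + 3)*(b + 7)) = b + 3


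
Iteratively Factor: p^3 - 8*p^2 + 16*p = (p - 4)*(p^2 - 4*p) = p*(p - 4)*(p - 4)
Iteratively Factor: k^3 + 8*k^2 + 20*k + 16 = (k + 2)*(k^2 + 6*k + 8) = (k + 2)*(k + 4)*(k + 2)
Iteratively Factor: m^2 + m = (m)*(m + 1)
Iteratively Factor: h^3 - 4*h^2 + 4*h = (h - 2)*(h^2 - 2*h) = (h - 2)^2*(h)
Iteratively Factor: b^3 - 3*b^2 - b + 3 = (b + 1)*(b^2 - 4*b + 3) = (b - 1)*(b + 1)*(b - 3)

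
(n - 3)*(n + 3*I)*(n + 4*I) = n^3 - 3*n^2 + 7*I*n^2 - 12*n - 21*I*n + 36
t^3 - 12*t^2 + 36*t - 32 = (t - 8)*(t - 2)^2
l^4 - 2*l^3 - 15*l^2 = l^2*(l - 5)*(l + 3)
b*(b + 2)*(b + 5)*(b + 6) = b^4 + 13*b^3 + 52*b^2 + 60*b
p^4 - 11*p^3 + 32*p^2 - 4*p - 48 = (p - 6)*(p - 4)*(p - 2)*(p + 1)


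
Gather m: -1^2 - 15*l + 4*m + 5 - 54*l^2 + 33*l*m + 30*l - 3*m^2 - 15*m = -54*l^2 + 15*l - 3*m^2 + m*(33*l - 11) + 4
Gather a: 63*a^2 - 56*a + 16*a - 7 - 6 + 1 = 63*a^2 - 40*a - 12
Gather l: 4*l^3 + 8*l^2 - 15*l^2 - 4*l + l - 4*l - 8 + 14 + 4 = 4*l^3 - 7*l^2 - 7*l + 10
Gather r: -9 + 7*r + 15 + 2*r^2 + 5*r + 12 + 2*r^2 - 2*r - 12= 4*r^2 + 10*r + 6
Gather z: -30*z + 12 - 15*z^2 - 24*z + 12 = -15*z^2 - 54*z + 24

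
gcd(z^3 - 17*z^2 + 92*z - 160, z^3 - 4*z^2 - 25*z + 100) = z^2 - 9*z + 20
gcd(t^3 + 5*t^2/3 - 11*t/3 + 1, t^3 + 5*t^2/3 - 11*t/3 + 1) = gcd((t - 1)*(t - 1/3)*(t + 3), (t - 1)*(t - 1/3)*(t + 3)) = t^3 + 5*t^2/3 - 11*t/3 + 1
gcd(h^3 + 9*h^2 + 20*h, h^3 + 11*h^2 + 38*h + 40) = h^2 + 9*h + 20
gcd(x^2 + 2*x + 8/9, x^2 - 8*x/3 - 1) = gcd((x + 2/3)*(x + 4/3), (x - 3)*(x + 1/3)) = 1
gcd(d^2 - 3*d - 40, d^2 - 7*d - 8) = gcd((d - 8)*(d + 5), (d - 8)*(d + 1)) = d - 8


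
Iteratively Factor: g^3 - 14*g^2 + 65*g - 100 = (g - 4)*(g^2 - 10*g + 25) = (g - 5)*(g - 4)*(g - 5)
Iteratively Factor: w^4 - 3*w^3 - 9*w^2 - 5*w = (w + 1)*(w^3 - 4*w^2 - 5*w) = (w + 1)^2*(w^2 - 5*w) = w*(w + 1)^2*(w - 5)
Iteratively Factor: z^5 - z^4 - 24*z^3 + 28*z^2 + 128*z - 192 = (z - 2)*(z^4 + z^3 - 22*z^2 - 16*z + 96) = (z - 2)*(z + 4)*(z^3 - 3*z^2 - 10*z + 24) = (z - 4)*(z - 2)*(z + 4)*(z^2 + z - 6) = (z - 4)*(z - 2)^2*(z + 4)*(z + 3)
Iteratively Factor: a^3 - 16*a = (a)*(a^2 - 16) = a*(a + 4)*(a - 4)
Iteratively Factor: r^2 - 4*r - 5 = (r + 1)*(r - 5)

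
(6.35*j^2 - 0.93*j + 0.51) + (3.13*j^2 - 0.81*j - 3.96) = 9.48*j^2 - 1.74*j - 3.45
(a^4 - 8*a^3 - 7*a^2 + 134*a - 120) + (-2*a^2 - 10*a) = a^4 - 8*a^3 - 9*a^2 + 124*a - 120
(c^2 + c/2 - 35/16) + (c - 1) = c^2 + 3*c/2 - 51/16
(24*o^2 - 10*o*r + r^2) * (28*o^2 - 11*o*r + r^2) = 672*o^4 - 544*o^3*r + 162*o^2*r^2 - 21*o*r^3 + r^4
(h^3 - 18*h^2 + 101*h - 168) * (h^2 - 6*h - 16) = h^5 - 24*h^4 + 193*h^3 - 486*h^2 - 608*h + 2688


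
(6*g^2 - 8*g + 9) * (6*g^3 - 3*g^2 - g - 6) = 36*g^5 - 66*g^4 + 72*g^3 - 55*g^2 + 39*g - 54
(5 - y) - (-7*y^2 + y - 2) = 7*y^2 - 2*y + 7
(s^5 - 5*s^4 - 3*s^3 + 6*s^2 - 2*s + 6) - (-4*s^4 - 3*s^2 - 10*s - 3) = s^5 - s^4 - 3*s^3 + 9*s^2 + 8*s + 9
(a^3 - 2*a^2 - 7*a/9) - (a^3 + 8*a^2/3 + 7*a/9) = -14*a^2/3 - 14*a/9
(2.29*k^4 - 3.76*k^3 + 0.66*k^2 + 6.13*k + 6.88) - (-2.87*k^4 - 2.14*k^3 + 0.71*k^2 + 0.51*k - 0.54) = 5.16*k^4 - 1.62*k^3 - 0.0499999999999999*k^2 + 5.62*k + 7.42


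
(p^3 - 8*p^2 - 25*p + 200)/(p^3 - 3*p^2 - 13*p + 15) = (p^2 - 3*p - 40)/(p^2 + 2*p - 3)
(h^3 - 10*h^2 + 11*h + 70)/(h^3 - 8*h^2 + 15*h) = (h^2 - 5*h - 14)/(h*(h - 3))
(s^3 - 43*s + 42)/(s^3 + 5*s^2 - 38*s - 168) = (s - 1)/(s + 4)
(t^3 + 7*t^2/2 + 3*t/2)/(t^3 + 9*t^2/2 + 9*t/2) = (2*t + 1)/(2*t + 3)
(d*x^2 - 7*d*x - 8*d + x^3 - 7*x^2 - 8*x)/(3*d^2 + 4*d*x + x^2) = (x^2 - 7*x - 8)/(3*d + x)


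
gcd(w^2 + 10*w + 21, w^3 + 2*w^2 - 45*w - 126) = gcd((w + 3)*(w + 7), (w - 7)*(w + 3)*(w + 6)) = w + 3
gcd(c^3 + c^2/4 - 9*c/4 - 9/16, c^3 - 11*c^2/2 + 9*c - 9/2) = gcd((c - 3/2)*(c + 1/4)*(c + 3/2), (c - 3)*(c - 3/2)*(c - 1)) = c - 3/2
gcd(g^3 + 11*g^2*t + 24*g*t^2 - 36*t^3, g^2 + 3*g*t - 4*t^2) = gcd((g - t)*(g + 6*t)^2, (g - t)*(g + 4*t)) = -g + t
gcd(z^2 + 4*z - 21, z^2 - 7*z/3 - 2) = z - 3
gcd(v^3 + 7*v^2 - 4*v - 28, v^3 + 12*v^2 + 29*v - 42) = v + 7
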